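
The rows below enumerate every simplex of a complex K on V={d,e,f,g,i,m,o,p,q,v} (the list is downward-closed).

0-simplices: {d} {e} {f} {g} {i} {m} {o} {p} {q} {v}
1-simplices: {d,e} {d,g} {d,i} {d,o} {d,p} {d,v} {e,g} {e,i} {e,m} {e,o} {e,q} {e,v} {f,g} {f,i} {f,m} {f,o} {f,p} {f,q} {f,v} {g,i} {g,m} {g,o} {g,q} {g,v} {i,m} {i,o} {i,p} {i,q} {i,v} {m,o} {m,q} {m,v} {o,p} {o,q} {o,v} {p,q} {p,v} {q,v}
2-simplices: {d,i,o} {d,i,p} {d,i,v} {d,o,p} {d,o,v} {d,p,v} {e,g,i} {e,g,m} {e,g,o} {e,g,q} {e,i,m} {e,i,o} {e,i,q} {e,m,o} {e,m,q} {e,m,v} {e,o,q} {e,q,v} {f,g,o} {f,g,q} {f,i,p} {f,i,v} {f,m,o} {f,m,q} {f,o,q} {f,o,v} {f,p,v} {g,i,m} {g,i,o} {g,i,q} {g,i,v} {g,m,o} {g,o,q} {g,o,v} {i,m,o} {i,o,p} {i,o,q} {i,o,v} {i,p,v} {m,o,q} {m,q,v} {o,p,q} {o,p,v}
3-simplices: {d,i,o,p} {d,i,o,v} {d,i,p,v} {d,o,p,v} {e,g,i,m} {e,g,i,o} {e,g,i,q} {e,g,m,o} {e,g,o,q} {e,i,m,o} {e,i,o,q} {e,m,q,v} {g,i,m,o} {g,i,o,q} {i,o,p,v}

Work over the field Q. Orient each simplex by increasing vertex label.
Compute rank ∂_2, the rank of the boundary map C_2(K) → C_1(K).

n_0=10 n_1=38 n_2=43 n_3=15  [Q]
∂1: piv[de,dg,di,do,dp,dv,em,eq,fg] rk=9  ker:eg,ei,eo,ev,fi,fm,fo,fp,fq,fv,gi,gm,go,gq,gv,im,io,ip,iq,iv,mo,mq,mv,op,oq,ov,pq,pv,qv
∂2: piv[dio,dip,div,dop,dov,dpv,egi,egm,ego,egq,eim,eio,eiq,emo,emq,emv,eoq,eqv,fgo,fgq,fip,fiv,fmo,fov,giv,opq] rk=26  ker:fmq,foq,fpv,gim,gio,giq,gmo,goq,gov,imo,iop,ioq,iov,ipv,moq,mqv,opv
∂3: piv[diop,diov,dipv,dopv,egim,egio,egiq,egmo,egoq,eimo,eioq,emqv] rk=12  ker:gimo,gioq,iopv
rk∂_2=26

rank∂_2=26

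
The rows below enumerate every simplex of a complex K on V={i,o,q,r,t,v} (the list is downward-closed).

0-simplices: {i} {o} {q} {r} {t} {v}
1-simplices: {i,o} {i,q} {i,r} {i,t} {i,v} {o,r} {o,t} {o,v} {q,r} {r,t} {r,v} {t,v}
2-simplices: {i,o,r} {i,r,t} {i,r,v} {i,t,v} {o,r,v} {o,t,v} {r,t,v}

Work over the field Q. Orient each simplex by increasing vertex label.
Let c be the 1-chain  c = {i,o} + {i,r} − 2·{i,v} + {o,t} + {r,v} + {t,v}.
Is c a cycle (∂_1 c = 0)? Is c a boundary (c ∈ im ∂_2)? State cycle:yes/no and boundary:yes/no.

n_0=6 n_1=12 n_2=7  [Q]
∂1: piv[io,iq,ir,it,iv] rk=5  ker:or,ot,ov,qr,rt,rv,tv
∂2: piv[ior,irt,irv,itv,orv,otv] rk=6  ker:rtv
∂1c = 0
c vs im∂2: reduces to 0 ⇒ boundary

cycle:yes boundary:yes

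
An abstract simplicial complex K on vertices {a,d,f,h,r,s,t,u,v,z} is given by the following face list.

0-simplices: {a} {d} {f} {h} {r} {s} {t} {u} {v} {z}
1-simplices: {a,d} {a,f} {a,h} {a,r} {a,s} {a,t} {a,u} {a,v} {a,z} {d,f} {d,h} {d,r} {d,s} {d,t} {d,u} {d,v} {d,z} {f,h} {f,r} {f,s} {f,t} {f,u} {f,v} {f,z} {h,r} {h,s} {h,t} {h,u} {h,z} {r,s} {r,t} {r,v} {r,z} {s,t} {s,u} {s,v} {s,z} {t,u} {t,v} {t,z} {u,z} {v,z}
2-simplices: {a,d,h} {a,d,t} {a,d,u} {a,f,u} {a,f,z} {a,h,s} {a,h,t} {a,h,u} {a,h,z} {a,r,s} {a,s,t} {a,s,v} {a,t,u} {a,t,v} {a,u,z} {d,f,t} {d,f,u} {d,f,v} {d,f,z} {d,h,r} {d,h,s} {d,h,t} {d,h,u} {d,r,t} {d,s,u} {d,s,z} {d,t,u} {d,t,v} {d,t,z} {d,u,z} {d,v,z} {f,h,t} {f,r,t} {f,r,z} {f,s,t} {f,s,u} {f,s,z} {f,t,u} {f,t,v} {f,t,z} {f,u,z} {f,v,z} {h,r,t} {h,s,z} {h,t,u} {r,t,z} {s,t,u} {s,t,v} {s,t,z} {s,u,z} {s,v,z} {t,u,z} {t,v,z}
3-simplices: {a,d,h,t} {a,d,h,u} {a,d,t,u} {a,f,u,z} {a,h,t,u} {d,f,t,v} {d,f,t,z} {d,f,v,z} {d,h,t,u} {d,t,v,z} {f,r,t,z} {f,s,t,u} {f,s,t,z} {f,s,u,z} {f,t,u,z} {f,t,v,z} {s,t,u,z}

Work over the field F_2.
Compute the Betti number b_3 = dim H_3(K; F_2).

n_0=10 n_1=42 n_2=53 n_3=17  [Z2]
∂1: piv[ad,af,ah,ar,as,at,au,av,az] rk=9  ker:df,dh,dr,ds,dt,du,dv,dz,fh,fr,fs,ft,fu,fv,fz,hr,hs,ht,hu,hz,rs,rt,rv,rz,st,su,sv,sz,tu,tv,tz,uz,vz
∂2: piv[adh,adt,adu,afu,afz,ahs,aht,ahu,ahz,ars,ast,asv,atu,atv,auz,dft,dfu,dfv,dfz,dhr,dhs,drt,dsu,dsz,dtv,dtz,dvz,fht,frt,frz,fst] rk=31  ker:dht,dhu,dtu,duz,fsu,fsz,ftu,ftv,ftz,fuz,fvz,hrt,hsz,htu,rtz,stu,stv,stz,suz,svz,tuz,tvz
∂3: piv[adht,adhu,adtu,afuz,ahtu,dftv,dftz,dfvz,dtvz,frtz,fstu,fstz,fsuz,ftuz] rk=14  ker:dhtu,ftvz,stuz
b_3=(17−14)−0=3

b_3=3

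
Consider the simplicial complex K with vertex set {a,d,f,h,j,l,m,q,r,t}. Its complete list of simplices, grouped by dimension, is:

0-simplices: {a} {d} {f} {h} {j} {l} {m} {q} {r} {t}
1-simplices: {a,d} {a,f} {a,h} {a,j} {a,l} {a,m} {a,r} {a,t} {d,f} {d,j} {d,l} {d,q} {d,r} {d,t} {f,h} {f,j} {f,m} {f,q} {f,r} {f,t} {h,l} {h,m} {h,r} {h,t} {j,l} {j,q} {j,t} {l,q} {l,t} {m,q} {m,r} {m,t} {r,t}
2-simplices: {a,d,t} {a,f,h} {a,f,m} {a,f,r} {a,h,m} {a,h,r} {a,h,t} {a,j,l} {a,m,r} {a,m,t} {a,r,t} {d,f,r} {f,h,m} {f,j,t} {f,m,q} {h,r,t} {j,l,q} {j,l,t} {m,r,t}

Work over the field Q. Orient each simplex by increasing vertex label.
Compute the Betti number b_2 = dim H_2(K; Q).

b_2=3

n_0=10 n_1=33 n_2=19  [Q]
∂1: piv[ad,af,ah,aj,al,am,ar,at,dq] rk=9  ker:df,dj,dl,dr,dt,fh,fj,fm,fq,fr,ft,hl,hm,hr,ht,jl,jq,jt,lq,lt,mq,mr,mt,rt
∂2: piv[adt,afh,afm,afr,ahm,ahr,aht,ajl,amr,amt,art,dfr,fjt,fmq,jlq,jlt] rk=16  ker:fhm,hrt,mrt
b_2=(19−16)−0=3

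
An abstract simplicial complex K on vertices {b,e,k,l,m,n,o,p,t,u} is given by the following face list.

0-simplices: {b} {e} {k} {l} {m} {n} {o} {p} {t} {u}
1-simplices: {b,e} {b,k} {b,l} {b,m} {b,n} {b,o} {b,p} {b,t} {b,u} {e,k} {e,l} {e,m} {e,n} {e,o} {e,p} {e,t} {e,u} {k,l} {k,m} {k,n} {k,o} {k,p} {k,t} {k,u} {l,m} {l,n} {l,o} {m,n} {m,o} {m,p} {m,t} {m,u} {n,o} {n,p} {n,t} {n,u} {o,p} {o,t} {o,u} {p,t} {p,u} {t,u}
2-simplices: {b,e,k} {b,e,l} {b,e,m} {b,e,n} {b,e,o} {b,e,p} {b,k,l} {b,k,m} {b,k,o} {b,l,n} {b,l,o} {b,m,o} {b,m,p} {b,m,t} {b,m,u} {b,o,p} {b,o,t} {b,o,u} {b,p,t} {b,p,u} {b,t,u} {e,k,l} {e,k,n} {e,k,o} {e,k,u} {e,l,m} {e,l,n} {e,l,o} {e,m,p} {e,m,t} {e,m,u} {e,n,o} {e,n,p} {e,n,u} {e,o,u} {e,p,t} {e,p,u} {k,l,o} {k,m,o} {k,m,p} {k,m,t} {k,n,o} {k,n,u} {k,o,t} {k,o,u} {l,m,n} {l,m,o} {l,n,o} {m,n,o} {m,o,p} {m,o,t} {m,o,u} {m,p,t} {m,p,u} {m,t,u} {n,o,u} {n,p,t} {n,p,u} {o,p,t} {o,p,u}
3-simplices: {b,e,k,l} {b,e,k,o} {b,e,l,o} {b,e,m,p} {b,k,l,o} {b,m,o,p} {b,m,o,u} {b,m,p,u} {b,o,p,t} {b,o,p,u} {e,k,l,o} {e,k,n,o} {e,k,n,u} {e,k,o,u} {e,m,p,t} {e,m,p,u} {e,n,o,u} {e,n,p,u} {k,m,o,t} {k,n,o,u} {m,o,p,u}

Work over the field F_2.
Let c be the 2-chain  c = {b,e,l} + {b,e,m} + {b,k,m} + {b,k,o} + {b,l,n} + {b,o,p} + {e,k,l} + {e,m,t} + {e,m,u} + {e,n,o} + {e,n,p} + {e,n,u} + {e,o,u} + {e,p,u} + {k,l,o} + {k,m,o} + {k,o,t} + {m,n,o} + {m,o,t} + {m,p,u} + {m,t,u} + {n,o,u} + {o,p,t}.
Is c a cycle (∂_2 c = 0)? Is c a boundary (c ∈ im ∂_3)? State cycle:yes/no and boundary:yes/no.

n_0=10 n_1=42 n_2=60 n_3=21  [Z2]
∂1: piv[be,bk,bl,bm,bn,bo,bp,bt,bu] rk=9  ker:ek,el,em,en,eo,ep,et,eu,kl,km,kn,ko,kp,kt,ku,lm,ln,lo,mn,mo,mp,mt,mu,no,np,nt,nu,op,ot,ou,pt,pu,tu
∂2: piv[bek,bel,bem,ben,beo,bep,bkl,bkm,bko,bln,blo,bmo,bmp,bmt,bmu,bop,bot,bou,bpt,bpu,btu,ekn,eku,elm,emt,emu,eno,enp,enu,kmp,kmt,lmn,npt] rk=33  ker:ekl,eko,eln,elo,emp,eou,ept,epu,klo,kmo,kno,knu,kot,kou,lmo,lno,mno,mop,mot,mou,mpt,mpu,mtu,nou,npu,opt,opu
∂3: piv[bekl,beko,belo,bemp,bklo,bmop,bmou,bmpu,bopt,bopu,ekno,eknu,ekou,empt,empu,enou,enpu,kmot] rk=18  ker:eklo,knou,mopu
∂2c = {b,n} + {b,p} + {e,k} + {e,m} + {e,n} + {e,t} + {k,t} + {l,n} + {l,o} + {m,n} + {m,o} + {m,p} + {m,t} + {m,u} + {n,o} + {n,p} + {o,t} + {p,t} + {t,u}

cycle:no boundary:no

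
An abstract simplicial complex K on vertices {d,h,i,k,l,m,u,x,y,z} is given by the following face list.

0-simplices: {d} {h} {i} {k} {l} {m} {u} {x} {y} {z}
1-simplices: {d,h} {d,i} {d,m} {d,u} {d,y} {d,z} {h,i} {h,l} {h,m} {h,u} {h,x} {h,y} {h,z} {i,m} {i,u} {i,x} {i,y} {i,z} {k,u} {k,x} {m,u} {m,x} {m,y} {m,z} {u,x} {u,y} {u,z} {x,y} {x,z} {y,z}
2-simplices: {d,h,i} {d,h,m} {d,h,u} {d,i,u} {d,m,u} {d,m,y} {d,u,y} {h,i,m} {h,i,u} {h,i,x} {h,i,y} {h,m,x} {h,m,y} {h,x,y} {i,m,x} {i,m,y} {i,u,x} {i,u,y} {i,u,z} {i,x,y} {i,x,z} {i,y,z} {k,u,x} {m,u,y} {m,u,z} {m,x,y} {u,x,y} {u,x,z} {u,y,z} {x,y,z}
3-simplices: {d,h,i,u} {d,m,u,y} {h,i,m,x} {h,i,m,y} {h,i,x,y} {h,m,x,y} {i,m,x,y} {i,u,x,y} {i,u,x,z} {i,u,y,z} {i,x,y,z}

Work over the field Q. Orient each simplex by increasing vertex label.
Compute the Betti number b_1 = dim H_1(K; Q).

n_0=10 n_1=30 n_2=30 n_3=11  [Q]
∂1: piv[dh,di,dm,du,dy,dz,hl,hx,ku] rk=9  ker:hi,hm,hu,hy,hz,im,iu,ix,iy,iz,kx,mu,mx,my,mz,ux,uy,uz,xy,xz,yz
∂2: piv[dhi,dhm,dhu,diu,dmu,dmy,duy,him,hix,hiy,hmx,hmy,hxy,iux,iuz,ixz,iyz,kux,muz] rk=19  ker:hiu,imx,imy,iuy,ixy,muy,mxy,uxy,uxz,uyz,xyz
∂3: piv[dhiu,dmuy,himx,himy,hixy,hmxy,iuxy,iuxz,iuyz,ixyz] rk=10  ker:imxy
b_1=(30−9)−19=2

b_1=2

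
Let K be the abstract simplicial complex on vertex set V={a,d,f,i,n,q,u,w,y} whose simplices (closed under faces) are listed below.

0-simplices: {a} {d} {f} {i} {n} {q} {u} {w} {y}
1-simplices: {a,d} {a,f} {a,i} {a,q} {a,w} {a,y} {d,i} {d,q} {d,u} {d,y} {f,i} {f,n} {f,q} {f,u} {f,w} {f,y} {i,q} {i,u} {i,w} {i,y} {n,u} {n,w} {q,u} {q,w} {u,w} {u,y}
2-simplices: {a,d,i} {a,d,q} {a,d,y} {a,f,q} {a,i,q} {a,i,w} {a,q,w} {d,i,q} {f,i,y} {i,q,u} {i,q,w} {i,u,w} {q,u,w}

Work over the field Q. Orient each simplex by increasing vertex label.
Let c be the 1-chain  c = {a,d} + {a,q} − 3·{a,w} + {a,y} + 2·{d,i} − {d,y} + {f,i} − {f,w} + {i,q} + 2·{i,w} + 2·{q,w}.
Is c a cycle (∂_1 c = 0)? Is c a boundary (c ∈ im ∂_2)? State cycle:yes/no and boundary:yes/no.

cycle:yes boundary:no

n_0=9 n_1=26 n_2=13  [Q]
∂1: piv[ad,af,ai,aq,aw,ay,du,fn] rk=8  ker:di,dq,dy,fi,fq,fu,fw,fy,iq,iu,iw,iy,nu,nw,qu,qw,uw,uy
∂2: piv[adi,adq,ady,afq,aiq,aiw,aqw,fiy,iqu,iuw] rk=10  ker:diq,iqw,quw
∂1c = 0
c vs im∂2: residual ≠ 0 ⇒ not boundary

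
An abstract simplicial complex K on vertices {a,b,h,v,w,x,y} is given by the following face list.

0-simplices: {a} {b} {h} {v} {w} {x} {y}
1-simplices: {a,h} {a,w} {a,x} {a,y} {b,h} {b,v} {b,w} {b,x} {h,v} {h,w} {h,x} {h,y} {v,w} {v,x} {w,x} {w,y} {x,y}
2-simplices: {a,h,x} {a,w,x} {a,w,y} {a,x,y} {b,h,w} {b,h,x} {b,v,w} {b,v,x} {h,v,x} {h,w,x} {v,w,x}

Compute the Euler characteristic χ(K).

n_0=7 n_1=17 n_2=11
χ=+7−17+11=1

χ(K)=1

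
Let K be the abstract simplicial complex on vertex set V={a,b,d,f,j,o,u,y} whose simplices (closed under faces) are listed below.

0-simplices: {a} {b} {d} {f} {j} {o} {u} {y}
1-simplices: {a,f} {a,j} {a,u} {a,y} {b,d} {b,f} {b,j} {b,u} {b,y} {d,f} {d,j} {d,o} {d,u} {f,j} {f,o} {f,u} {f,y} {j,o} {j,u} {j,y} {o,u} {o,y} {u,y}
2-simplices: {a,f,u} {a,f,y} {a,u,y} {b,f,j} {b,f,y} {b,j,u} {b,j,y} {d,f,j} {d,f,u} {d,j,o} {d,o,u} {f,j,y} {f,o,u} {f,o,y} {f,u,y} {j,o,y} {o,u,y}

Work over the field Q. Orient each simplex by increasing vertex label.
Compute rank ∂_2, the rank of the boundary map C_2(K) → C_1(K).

n_0=8 n_1=23 n_2=17  [Q]
∂1: piv[af,aj,au,ay,bd,bf,do] rk=7  ker:bj,bu,by,df,dj,du,fj,fo,fu,fy,jo,ju,jy,ou,oy,uy
∂2: piv[afu,afy,auy,bfj,bfy,bju,bjy,dfj,dfu,djo,dou,fou,foy] rk=13  ker:fjy,fuy,joy,ouy
rk∂_2=13

rank∂_2=13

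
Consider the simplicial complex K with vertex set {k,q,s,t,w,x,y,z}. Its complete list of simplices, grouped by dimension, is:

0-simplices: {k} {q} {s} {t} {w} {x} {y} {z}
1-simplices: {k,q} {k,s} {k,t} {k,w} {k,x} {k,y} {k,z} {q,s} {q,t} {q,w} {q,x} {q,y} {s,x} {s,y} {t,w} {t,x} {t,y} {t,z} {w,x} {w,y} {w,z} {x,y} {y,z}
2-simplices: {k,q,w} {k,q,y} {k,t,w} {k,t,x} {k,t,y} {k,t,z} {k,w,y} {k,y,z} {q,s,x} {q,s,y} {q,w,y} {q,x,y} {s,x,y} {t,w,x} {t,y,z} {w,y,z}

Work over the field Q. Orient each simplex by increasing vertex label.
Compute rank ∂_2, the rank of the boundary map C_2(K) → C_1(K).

n_0=8 n_1=23 n_2=16  [Q]
∂1: piv[kq,ks,kt,kw,kx,ky,kz] rk=7  ker:qs,qt,qw,qx,qy,sx,sy,tw,tx,ty,tz,wx,wy,wz,xy,yz
∂2: piv[kqw,kqy,ktw,ktx,kty,ktz,kwy,kyz,qsx,qsy,qxy,twx,wyz] rk=13  ker:qwy,sxy,tyz
rk∂_2=13

rank∂_2=13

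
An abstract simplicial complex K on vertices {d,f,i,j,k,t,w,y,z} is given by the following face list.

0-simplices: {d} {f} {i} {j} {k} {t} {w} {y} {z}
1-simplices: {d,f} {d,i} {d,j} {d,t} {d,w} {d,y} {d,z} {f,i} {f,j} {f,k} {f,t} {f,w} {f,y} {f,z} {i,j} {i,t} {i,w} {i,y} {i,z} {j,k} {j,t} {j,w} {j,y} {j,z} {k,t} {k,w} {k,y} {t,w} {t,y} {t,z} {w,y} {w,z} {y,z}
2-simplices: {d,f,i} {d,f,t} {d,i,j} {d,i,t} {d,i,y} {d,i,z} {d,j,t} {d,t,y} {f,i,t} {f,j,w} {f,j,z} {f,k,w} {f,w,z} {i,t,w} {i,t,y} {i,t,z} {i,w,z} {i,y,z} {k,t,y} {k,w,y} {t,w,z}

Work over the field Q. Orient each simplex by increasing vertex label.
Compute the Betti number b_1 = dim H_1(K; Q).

b_1=7

n_0=9 n_1=33 n_2=21  [Q]
∂1: piv[df,di,dj,dt,dw,dy,dz,fk] rk=8  ker:fi,fj,ft,fw,fy,fz,ij,it,iw,iy,iz,jk,jt,jw,jy,jz,kt,kw,ky,tw,ty,tz,wy,wz,yz
∂2: piv[dfi,dft,dij,dit,diy,diz,djt,dty,fjw,fjz,fkw,fwz,itw,itz,iwz,iyz,kty,kwy] rk=18  ker:fit,ity,twz
b_1=(33−8)−18=7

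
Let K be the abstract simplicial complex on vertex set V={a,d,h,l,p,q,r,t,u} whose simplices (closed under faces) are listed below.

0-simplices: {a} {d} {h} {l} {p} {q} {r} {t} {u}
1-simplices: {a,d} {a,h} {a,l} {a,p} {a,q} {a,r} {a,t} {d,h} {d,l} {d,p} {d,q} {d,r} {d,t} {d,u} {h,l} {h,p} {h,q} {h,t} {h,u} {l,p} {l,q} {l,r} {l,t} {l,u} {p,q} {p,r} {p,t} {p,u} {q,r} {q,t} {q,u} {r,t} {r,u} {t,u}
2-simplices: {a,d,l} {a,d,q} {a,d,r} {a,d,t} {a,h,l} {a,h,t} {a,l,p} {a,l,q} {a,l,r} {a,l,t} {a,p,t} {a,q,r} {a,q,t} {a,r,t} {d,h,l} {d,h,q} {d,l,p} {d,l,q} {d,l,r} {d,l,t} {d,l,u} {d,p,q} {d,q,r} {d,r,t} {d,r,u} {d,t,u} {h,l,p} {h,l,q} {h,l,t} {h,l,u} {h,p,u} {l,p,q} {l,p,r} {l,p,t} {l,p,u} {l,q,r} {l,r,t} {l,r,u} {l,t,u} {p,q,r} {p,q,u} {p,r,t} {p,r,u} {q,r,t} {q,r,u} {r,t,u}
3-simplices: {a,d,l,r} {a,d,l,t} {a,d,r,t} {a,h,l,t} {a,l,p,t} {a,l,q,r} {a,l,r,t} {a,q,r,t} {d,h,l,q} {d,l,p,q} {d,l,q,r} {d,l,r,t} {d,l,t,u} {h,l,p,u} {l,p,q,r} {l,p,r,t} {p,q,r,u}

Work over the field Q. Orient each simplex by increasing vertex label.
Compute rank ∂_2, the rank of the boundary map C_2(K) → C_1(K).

rank∂_2=26

n_0=9 n_1=34 n_2=46 n_3=17  [Q]
∂1: piv[ad,ah,al,ap,aq,ar,at,du] rk=8  ker:dh,dl,dp,dq,dr,dt,hl,hp,hq,ht,hu,lp,lq,lr,lt,lu,pq,pr,pt,pu,qr,qt,qu,rt,ru,tu
∂2: piv[adl,adq,adr,adt,ahl,aht,alp,alq,alr,alt,apt,aqr,aqt,art,dhl,dhq,dlp,dlu,dpq,dru,dtu,hlp,hlu,hpu,lpr,pqu] rk=26  ker:dlq,dlr,dlt,dqr,drt,hlq,hlt,lpq,lpt,lpu,lqr,lrt,lru,ltu,pqr,prt,pru,qrt,qru,rtu
∂3: piv[adlr,adlt,adrt,ahlt,alpt,alqr,alrt,aqrt,dhlq,dlpq,dlqr,dltu,hlpu,lpqr,lprt,pqru] rk=16  ker:dlrt
rk∂_2=26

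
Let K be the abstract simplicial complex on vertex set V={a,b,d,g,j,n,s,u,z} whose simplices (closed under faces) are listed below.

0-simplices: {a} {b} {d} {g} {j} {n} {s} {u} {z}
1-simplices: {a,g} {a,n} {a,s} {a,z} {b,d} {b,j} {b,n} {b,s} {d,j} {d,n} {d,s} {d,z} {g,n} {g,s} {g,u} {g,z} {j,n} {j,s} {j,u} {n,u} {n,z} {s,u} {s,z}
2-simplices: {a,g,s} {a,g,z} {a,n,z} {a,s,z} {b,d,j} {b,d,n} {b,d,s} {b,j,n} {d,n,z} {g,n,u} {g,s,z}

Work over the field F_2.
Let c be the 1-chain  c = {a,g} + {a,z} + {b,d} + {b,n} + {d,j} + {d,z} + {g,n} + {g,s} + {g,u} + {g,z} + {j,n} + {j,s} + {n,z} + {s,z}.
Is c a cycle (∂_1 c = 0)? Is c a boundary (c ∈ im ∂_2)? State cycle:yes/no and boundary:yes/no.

cycle:no boundary:no

n_0=9 n_1=23 n_2=11  [Z2]
∂1: piv[ag,an,as,az,bd,bj,bn,gu] rk=8  ker:bs,dj,dn,ds,dz,gn,gs,gz,jn,js,ju,nu,nz,su,sz
∂2: piv[ags,agz,anz,asz,bdj,bdn,bds,bjn,dnz,gnu] rk=10  ker:gsz
∂1c = {d} + {g} + {j} + {s} + {u} + {z}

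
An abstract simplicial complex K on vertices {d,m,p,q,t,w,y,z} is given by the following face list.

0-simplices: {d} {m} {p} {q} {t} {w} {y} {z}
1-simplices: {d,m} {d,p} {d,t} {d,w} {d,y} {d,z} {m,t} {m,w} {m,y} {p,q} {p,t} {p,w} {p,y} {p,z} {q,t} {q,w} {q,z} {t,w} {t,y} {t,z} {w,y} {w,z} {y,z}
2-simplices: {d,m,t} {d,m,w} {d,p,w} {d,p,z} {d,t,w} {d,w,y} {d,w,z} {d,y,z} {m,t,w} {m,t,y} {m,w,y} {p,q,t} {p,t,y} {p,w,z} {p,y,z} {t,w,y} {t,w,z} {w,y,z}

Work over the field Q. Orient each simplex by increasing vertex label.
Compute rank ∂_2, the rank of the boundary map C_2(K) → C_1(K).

n_0=8 n_1=23 n_2=18  [Q]
∂1: piv[dm,dp,dt,dw,dy,dz,pq] rk=7  ker:mt,mw,my,pt,pw,py,pz,qt,qw,qz,tw,ty,tz,wy,wz,yz
∂2: piv[dmt,dmw,dpw,dpz,dtw,dwy,dwz,dyz,mty,mwy,pqt,pty,pyz,twz] rk=14  ker:mtw,pwz,twy,wyz
rk∂_2=14

rank∂_2=14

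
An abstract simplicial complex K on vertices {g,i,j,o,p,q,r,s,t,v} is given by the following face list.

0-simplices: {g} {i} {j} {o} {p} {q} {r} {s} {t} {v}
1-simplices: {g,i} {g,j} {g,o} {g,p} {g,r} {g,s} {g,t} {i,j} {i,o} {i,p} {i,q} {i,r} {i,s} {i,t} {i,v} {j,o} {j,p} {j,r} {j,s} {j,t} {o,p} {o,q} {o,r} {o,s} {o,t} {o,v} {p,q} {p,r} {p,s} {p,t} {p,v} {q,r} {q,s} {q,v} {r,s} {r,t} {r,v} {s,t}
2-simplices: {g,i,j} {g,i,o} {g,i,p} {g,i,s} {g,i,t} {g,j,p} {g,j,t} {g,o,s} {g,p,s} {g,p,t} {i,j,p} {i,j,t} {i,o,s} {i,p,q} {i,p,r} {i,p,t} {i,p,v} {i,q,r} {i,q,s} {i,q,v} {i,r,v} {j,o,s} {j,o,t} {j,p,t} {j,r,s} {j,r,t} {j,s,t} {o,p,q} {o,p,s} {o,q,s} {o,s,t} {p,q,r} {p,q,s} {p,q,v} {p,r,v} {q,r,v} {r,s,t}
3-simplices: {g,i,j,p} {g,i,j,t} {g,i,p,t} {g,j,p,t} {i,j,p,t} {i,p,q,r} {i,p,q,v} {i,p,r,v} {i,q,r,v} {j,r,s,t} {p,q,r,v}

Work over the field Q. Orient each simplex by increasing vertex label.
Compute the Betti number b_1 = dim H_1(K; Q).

n_0=10 n_1=38 n_2=37 n_3=11  [Q]
∂1: piv[gi,gj,go,gp,gr,gs,gt,iq,iv] rk=9  ker:ij,io,ip,ir,is,it,jo,jp,jr,js,jt,op,oq,or,os,ot,ov,pq,pr,ps,pt,pv,qr,qs,qv,rs,rt,rv,st
∂2: piv[gij,gio,gip,gis,git,gjp,gjt,gos,gps,gpt,ipq,ipr,ipv,iqr,iqs,iqv,irv,jos,jot,jrs,jrt,jst,opq,ops] rk=24  ker:ijp,ijt,ios,ipt,jpt,oqs,ost,pqr,pqs,pqv,prv,qrv,rst
∂3: piv[gijp,gijt,gipt,gjpt,ipqr,ipqv,iprv,iqrv,jrst] rk=9  ker:ijpt,pqrv
b_1=(38−9)−24=5

b_1=5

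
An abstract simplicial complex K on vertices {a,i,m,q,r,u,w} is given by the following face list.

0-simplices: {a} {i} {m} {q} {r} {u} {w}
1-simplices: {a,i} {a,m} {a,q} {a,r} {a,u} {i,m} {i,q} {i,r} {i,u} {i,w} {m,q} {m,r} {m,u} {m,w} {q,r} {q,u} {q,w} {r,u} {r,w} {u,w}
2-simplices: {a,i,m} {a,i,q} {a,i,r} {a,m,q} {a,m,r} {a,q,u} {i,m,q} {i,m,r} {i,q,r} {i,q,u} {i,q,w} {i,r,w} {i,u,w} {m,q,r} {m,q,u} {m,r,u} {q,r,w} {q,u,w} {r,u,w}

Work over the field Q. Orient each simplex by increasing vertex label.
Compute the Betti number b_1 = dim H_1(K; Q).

b_1=1

n_0=7 n_1=20 n_2=19  [Q]
∂1: piv[ai,am,aq,ar,au,iw] rk=6  ker:im,iq,ir,iu,mq,mr,mu,mw,qr,qu,qw,ru,rw,uw
∂2: piv[aim,aiq,air,amq,amr,aqu,iqr,iqu,iqw,irw,iuw,mqu,mru] rk=13  ker:imq,imr,mqr,qrw,quw,ruw
b_1=(20−6)−13=1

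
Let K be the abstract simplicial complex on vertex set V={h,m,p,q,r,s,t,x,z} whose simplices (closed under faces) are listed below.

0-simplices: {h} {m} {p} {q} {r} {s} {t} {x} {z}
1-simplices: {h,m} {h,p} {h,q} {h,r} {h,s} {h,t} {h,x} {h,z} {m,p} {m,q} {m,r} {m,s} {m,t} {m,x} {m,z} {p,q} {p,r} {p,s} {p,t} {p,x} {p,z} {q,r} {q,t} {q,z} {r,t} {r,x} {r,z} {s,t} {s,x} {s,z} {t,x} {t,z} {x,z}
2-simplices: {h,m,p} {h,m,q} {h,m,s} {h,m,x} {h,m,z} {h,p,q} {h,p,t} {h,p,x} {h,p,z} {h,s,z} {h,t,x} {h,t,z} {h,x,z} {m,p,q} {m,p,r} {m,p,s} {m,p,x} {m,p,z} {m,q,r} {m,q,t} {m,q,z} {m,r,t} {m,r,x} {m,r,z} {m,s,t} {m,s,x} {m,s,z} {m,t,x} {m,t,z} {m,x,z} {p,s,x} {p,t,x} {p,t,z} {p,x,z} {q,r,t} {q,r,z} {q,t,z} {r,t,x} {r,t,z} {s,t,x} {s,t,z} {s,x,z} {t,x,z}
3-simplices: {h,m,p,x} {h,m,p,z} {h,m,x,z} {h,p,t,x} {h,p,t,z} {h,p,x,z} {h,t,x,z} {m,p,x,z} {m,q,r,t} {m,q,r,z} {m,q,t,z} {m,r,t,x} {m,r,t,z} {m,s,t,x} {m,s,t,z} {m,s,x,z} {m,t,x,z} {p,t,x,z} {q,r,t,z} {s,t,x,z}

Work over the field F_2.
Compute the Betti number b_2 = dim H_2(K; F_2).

b_2=3

n_0=9 n_1=33 n_2=43 n_3=20  [Z2]
∂1: piv[hm,hp,hq,hr,hs,ht,hx,hz] rk=8  ker:mp,mq,mr,ms,mt,mx,mz,pq,pr,ps,pt,px,pz,qr,qt,qz,rt,rx,rz,st,sx,sz,tx,tz,xz
∂2: piv[hmp,hmq,hms,hmx,hmz,hpq,hpt,hpx,hpz,hsz,htx,htz,hxz,mpr,mps,mqr,mqt,mqz,mrt,mrx,mrz,mst,msx,mtx] rk=24  ker:mpq,mpx,mpz,msz,mtz,mxz,psx,ptx,ptz,pxz,qrt,qrz,qtz,rtx,rtz,stx,stz,sxz,txz
∂3: piv[hmpx,hmpz,hmxz,hptx,hptz,hpxz,htxz,mqrt,mqrz,mqtz,mrtx,mrtz,mstx,mstz,msxz,mtxz] rk=16  ker:mpxz,ptxz,qrtz,stxz
b_2=(43−24)−16=3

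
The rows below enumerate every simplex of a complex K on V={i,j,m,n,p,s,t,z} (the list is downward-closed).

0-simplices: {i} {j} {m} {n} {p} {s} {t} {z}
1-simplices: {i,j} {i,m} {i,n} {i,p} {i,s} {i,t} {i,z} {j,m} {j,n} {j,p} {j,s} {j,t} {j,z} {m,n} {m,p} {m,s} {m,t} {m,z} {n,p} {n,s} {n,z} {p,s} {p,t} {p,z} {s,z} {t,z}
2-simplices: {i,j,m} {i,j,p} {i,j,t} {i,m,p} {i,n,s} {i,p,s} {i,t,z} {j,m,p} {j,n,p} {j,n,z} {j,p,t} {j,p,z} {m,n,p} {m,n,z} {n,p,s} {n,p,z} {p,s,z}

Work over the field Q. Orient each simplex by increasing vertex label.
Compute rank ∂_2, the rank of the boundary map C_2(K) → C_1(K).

n_0=8 n_1=26 n_2=17  [Q]
∂1: piv[ij,im,in,ip,is,it,iz] rk=7  ker:jm,jn,jp,js,jt,jz,mn,mp,ms,mt,mz,np,ns,nz,ps,pt,pz,sz,tz
∂2: piv[ijm,ijp,ijt,imp,ins,ips,itz,jnp,jnz,jpt,jpz,mnp,mnz,nps,psz] rk=15  ker:jmp,npz
rk∂_2=15

rank∂_2=15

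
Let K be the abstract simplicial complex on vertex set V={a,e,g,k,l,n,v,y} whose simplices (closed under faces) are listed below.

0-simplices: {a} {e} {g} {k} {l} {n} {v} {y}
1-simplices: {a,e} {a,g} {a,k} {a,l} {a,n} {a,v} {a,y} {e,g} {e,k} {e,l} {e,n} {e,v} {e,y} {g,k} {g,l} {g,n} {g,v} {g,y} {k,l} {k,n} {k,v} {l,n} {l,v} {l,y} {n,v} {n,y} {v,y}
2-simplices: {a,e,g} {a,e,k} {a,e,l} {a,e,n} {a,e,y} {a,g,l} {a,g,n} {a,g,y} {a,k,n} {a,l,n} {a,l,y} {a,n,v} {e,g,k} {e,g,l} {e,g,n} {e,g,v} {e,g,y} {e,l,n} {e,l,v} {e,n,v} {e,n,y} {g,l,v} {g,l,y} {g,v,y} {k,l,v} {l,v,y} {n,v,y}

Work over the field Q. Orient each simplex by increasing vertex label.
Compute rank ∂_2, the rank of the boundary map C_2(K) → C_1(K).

n_0=8 n_1=27 n_2=27  [Q]
∂1: piv[ae,ag,ak,al,an,av,ay] rk=7  ker:eg,ek,el,en,ev,ey,gk,gl,gn,gv,gy,kl,kn,kv,ln,lv,ly,nv,ny,vy
∂2: piv[aeg,aek,ael,aen,aey,agl,agn,agy,akn,aln,aly,anv,egk,egv,elv,env,eny,gvy,klv] rk=19  ker:egl,egn,egy,eln,glv,gly,lvy,nvy
rk∂_2=19

rank∂_2=19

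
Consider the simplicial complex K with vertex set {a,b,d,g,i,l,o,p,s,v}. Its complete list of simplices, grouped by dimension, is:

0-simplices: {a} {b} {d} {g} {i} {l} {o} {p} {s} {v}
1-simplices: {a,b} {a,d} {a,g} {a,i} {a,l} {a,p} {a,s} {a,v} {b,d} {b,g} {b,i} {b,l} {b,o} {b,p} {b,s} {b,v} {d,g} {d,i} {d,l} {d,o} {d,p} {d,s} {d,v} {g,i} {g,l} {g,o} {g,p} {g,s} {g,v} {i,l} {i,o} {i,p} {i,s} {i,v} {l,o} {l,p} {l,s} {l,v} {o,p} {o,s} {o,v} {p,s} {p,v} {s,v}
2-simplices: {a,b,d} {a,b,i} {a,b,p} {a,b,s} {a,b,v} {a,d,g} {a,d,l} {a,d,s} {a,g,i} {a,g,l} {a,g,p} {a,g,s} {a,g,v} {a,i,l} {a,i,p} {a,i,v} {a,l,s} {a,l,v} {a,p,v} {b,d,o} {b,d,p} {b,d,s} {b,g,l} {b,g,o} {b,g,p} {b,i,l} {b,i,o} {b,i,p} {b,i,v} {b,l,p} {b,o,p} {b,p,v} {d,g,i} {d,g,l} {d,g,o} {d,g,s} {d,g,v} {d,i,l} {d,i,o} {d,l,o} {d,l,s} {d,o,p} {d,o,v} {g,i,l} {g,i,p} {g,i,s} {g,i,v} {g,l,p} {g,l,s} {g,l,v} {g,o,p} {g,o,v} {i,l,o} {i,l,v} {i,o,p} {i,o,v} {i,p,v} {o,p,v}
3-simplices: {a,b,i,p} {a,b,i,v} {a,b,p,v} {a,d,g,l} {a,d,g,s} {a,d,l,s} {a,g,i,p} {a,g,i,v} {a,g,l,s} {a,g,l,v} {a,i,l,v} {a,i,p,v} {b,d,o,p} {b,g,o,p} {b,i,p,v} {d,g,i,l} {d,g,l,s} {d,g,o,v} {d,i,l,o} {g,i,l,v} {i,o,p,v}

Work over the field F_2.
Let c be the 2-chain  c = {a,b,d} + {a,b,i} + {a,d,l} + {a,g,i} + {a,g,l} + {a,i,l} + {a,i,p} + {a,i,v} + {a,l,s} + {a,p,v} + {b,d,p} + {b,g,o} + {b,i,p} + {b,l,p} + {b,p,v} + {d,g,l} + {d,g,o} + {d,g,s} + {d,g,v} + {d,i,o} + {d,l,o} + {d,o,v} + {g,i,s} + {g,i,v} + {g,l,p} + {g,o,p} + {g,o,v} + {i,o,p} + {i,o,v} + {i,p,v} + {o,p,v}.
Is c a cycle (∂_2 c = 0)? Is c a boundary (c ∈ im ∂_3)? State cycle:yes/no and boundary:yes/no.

cycle:no boundary:no

n_0=10 n_1=44 n_2=58 n_3=21  [Z2]
∂1: piv[ab,ad,ag,ai,al,ap,as,av,bo] rk=9  ker:bd,bg,bi,bl,bp,bs,bv,dg,di,dl,do,dp,ds,dv,gi,gl,go,gp,gs,gv,il,io,ip,is,iv,lo,lp,ls,lv,op,os,ov,ps,pv,sv
∂2: piv[abd,abi,abp,abs,abv,adg,adl,ads,agi,agl,agp,ags,agv,ail,aip,aiv,als,alv,apv,bdo,bdp,bgl,bgo,bgp,bio,blp,bop,dgi,dgv,dlo,dov,gis] rk=32  ker:bds,bil,bip,biv,bpv,dgl,dgo,dgs,dil,dio,dls,dop,gil,gip,giv,glp,gls,glv,gop,gov,ilo,ilv,iop,iov,ipv,opv
∂3: piv[abip,abiv,abpv,adgl,adgs,adls,agip,agiv,agls,aglv,ailv,aipv,bdop,bgop,dgil,dgov,dilo,gilv,iopv] rk=19  ker:bipv,dgls
∂2c = {a,i} + {a,s} + {b,g} + {b,l} + {b,o} + {b,v} + {d,i} + {d,l} + {d,p} + {d,s} + {g,i} + {g,l} + {g,v} + {i,l} + {i,o} + {i,s} + {l,o} + {l,s} + {o,p}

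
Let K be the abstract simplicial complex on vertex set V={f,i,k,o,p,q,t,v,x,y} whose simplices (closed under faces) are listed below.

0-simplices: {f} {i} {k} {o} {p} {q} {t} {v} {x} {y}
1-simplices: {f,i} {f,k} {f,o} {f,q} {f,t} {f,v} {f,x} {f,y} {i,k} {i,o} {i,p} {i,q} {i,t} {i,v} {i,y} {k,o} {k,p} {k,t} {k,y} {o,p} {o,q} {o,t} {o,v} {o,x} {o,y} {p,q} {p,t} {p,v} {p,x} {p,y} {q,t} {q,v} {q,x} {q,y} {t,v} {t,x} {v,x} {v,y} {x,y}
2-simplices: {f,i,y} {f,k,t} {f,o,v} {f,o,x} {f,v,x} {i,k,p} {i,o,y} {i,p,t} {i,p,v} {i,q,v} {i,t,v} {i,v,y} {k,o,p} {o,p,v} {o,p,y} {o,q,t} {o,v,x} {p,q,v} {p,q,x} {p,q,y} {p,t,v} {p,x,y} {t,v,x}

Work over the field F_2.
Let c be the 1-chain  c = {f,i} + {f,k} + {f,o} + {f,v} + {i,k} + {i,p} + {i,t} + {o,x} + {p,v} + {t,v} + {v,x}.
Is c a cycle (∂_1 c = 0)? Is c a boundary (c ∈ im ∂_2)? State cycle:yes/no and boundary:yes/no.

n_0=10 n_1=39 n_2=23  [Z2]
∂1: piv[fi,fk,fo,fq,ft,fv,fx,fy,ip] rk=9  ker:ik,io,iq,it,iv,iy,ko,kp,kt,ky,op,oq,ot,ov,ox,oy,pq,pt,pv,px,py,qt,qv,qx,qy,tv,tx,vx,vy,xy
∂2: piv[fiy,fkt,fov,fox,fvx,ikp,ioy,ipt,ipv,iqv,itv,ivy,kop,opv,opy,oqt,pqv,pqx,pqy,pxy,tvx] rk=21  ker:ovx,ptv
∂1c = 0
c vs im∂2: residual ≠ 0 ⇒ not boundary

cycle:yes boundary:no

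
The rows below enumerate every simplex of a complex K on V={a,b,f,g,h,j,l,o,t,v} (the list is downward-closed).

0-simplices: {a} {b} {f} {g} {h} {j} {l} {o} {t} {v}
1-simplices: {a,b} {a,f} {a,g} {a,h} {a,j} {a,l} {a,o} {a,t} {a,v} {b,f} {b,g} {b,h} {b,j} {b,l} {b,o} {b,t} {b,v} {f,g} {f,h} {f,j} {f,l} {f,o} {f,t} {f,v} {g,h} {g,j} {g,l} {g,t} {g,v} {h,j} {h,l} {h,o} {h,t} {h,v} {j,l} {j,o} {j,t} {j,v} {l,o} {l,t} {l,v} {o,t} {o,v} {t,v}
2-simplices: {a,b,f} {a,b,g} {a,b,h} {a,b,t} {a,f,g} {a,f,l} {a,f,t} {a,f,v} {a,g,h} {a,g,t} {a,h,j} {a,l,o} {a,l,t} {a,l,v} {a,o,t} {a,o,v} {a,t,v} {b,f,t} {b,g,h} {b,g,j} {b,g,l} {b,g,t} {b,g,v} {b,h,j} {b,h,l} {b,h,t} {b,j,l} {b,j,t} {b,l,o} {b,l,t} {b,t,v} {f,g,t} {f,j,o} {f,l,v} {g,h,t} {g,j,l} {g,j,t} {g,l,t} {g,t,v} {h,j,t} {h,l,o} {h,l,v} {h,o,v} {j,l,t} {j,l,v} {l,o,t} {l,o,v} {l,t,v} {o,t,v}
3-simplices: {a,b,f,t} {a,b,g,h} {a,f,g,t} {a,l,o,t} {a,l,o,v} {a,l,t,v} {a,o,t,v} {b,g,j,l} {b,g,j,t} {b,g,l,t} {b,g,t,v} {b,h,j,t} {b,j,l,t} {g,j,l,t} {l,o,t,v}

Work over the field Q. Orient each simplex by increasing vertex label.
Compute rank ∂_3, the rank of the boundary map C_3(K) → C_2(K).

n_0=10 n_1=44 n_2=49 n_3=15  [Q]
∂1: piv[ab,af,ag,ah,aj,al,ao,at,av] rk=9  ker:bf,bg,bh,bj,bl,bo,bt,bv,fg,fh,fj,fl,fo,ft,fv,gh,gj,gl,gt,gv,hj,hl,ho,ht,hv,jl,jo,jt,jv,lo,lt,lv,ot,ov,tv
∂2: piv[abf,abg,abh,abt,afg,afl,aft,afv,agh,agt,ahj,alo,alt,alv,aot,aov,atv,bgj,bgl,bgv,bhj,bhl,bht,bjl,bjt,blo,blt,btv,fjo,hlo,hlv,jlv] rk=32  ker:bft,bgh,bgt,fgt,flv,ght,gjl,gjt,glt,gtv,hjt,hov,jlt,lot,lov,ltv,otv
∂3: piv[abft,abgh,afgt,alot,alov,altv,aotv,bgjl,bgjt,bglt,bgtv,bhjt,bjlt] rk=13  ker:gjlt,lotv
rk∂_3=13

rank∂_3=13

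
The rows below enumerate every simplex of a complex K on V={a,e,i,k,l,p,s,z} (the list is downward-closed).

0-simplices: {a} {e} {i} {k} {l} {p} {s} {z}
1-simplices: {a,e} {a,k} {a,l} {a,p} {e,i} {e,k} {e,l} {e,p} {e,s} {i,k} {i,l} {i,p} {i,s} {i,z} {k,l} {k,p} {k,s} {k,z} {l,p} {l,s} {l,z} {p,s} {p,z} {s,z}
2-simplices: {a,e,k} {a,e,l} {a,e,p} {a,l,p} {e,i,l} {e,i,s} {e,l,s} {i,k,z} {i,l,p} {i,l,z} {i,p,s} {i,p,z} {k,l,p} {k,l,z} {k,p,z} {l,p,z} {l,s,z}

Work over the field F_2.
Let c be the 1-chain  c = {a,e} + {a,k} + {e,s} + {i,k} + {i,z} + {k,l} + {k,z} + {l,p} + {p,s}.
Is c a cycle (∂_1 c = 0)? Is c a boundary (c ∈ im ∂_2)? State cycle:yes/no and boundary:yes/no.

n_0=8 n_1=24 n_2=17  [Z2]
∂1: piv[ae,ak,al,ap,ei,es,iz] rk=7  ker:ek,el,ep,ik,il,ip,is,kl,kp,ks,kz,lp,ls,lz,ps,pz,sz
∂2: piv[aek,ael,aep,alp,eil,eis,els,ikz,ilp,ilz,ips,ipz,klp,klz,lsz] rk=15  ker:kpz,lpz
∂1c = 0
c vs im∂2: residual ≠ 0 ⇒ not boundary

cycle:yes boundary:no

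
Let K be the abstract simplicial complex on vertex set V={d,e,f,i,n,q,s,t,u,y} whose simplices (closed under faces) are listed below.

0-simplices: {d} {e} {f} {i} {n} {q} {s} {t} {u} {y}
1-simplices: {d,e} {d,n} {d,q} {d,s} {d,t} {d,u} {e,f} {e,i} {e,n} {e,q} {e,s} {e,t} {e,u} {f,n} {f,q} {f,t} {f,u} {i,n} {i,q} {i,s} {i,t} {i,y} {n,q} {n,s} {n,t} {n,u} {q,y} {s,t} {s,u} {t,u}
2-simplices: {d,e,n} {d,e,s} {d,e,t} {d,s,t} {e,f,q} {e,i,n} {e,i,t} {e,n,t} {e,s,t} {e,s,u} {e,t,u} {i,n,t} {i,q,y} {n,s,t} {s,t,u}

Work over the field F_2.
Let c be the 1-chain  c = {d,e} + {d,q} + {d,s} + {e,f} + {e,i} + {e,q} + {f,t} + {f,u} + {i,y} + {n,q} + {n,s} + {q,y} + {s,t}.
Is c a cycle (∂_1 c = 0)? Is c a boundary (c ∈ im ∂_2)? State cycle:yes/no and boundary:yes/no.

n_0=10 n_1=30 n_2=15  [Z2]
∂1: piv[de,dn,dq,ds,dt,du,ef,ei,iy] rk=9  ker:en,eq,es,et,eu,fn,fq,ft,fu,in,iq,is,it,nq,ns,nt,nu,qy,st,su,tu
∂2: piv[den,des,det,dst,efq,ein,eit,ent,esu,etu,iqy,nst] rk=12  ker:est,int,stu
∂1c = {d} + {f} + {s} + {u}

cycle:no boundary:no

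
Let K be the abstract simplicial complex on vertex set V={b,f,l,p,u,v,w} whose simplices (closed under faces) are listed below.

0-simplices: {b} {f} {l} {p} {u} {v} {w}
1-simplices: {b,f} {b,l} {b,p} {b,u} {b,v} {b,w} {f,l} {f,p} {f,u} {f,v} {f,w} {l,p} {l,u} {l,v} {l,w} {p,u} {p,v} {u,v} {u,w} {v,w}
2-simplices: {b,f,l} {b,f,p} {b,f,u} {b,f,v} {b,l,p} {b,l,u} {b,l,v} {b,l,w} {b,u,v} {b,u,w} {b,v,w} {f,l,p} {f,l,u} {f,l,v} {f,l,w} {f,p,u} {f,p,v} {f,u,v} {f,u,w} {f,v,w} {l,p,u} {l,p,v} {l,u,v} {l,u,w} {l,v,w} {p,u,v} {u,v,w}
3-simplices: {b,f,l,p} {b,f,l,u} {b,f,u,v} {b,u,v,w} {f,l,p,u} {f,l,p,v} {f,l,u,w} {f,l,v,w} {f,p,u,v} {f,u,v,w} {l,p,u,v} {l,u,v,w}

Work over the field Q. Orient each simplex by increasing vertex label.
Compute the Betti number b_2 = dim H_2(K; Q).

b_2=2

n_0=7 n_1=20 n_2=27 n_3=12  [Q]
∂1: piv[bf,bl,bp,bu,bv,bw] rk=6  ker:fl,fp,fu,fv,fw,lp,lu,lv,lw,pu,pv,uv,uw,vw
∂2: piv[bfl,bfp,bfu,bfv,blp,blu,blv,blw,buv,buw,bvw,flw,fpu,fpv] rk=14  ker:flp,flu,flv,fuv,fuw,fvw,lpu,lpv,luv,luw,lvw,puv,uvw
∂3: piv[bflp,bflu,bfuv,buvw,flpu,flpv,fluw,flvw,fpuv,fuvw,lpuv] rk=11  ker:luvw
b_2=(27−14)−11=2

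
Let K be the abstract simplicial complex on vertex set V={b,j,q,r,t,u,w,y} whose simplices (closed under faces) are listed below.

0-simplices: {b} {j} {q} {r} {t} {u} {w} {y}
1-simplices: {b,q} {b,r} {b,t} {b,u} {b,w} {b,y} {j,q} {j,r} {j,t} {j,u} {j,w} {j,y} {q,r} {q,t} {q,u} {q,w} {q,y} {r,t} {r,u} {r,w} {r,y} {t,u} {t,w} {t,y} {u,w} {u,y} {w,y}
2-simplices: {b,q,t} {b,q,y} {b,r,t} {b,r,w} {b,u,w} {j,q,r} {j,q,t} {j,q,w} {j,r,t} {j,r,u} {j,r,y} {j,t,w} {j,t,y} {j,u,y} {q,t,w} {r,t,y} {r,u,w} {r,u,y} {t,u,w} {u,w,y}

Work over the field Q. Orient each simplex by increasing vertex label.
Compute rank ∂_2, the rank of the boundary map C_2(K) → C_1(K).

n_0=8 n_1=27 n_2=20  [Q]
∂1: piv[bq,br,bt,bu,bw,by,jq] rk=7  ker:jr,jt,ju,jw,jy,qr,qt,qu,qw,qy,rt,ru,rw,ry,tu,tw,ty,uw,uy,wy
∂2: piv[bqt,bqy,brt,brw,buw,jqr,jqt,jqw,jrt,jru,jry,jtw,jty,juy,ruw,tuw,uwy] rk=17  ker:qtw,rty,ruy
rk∂_2=17

rank∂_2=17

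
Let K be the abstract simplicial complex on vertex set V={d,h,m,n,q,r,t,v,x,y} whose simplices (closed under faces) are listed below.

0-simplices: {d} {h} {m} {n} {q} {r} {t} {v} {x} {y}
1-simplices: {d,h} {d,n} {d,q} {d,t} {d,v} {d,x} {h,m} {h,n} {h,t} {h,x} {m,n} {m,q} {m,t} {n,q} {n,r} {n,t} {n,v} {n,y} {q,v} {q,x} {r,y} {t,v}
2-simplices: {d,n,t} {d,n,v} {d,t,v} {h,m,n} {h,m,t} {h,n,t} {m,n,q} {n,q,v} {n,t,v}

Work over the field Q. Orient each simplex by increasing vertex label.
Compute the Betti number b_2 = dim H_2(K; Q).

n_0=10 n_1=22 n_2=9  [Q]
∂1: piv[dh,dn,dq,dt,dv,dx,hm,nr,ny] rk=9  ker:hn,ht,hx,mn,mq,mt,nq,nt,nv,qv,qx,ry,tv
∂2: piv[dnt,dnv,dtv,hmn,hmt,hnt,mnq,nqv] rk=8  ker:ntv
b_2=(9−8)−0=1

b_2=1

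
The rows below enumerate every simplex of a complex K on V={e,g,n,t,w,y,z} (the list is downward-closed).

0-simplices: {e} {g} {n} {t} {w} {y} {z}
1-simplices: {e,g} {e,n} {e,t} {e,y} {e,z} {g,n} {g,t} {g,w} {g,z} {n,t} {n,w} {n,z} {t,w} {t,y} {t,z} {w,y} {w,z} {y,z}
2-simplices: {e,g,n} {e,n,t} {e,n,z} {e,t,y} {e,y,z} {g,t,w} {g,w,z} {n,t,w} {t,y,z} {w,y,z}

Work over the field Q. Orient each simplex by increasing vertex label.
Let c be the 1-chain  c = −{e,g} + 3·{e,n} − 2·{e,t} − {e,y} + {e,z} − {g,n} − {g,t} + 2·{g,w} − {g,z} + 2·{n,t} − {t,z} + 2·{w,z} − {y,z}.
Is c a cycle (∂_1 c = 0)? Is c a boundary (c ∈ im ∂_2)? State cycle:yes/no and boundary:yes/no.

n_0=7 n_1=18 n_2=10  [Q]
∂1: piv[eg,en,et,ey,ez,gw] rk=6  ker:gn,gt,gz,nt,nw,nz,tw,ty,tz,wy,wz,yz
∂2: piv[egn,ent,enz,ety,eyz,gtw,gwz,ntw,tyz,wyz] rk=10
∂1c = 0
c vs im∂2: residual ≠ 0 ⇒ not boundary

cycle:yes boundary:no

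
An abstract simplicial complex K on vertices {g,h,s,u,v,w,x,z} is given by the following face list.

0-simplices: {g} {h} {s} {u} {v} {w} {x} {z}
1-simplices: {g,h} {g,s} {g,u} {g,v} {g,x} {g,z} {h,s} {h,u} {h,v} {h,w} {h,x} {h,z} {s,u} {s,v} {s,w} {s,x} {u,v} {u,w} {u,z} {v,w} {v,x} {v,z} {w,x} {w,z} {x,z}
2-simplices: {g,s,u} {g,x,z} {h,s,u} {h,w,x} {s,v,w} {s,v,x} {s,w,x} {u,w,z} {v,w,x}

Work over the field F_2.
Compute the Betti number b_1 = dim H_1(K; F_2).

b_1=10

n_0=8 n_1=25 n_2=9  [Z2]
∂1: piv[gh,gs,gu,gv,gx,gz,hw] rk=7  ker:hs,hu,hv,hx,hz,su,sv,sw,sx,uv,uw,uz,vw,vx,vz,wx,wz,xz
∂2: piv[gsu,gxz,hsu,hwx,svw,svx,swx,uwz] rk=8  ker:vwx
b_1=(25−7)−8=10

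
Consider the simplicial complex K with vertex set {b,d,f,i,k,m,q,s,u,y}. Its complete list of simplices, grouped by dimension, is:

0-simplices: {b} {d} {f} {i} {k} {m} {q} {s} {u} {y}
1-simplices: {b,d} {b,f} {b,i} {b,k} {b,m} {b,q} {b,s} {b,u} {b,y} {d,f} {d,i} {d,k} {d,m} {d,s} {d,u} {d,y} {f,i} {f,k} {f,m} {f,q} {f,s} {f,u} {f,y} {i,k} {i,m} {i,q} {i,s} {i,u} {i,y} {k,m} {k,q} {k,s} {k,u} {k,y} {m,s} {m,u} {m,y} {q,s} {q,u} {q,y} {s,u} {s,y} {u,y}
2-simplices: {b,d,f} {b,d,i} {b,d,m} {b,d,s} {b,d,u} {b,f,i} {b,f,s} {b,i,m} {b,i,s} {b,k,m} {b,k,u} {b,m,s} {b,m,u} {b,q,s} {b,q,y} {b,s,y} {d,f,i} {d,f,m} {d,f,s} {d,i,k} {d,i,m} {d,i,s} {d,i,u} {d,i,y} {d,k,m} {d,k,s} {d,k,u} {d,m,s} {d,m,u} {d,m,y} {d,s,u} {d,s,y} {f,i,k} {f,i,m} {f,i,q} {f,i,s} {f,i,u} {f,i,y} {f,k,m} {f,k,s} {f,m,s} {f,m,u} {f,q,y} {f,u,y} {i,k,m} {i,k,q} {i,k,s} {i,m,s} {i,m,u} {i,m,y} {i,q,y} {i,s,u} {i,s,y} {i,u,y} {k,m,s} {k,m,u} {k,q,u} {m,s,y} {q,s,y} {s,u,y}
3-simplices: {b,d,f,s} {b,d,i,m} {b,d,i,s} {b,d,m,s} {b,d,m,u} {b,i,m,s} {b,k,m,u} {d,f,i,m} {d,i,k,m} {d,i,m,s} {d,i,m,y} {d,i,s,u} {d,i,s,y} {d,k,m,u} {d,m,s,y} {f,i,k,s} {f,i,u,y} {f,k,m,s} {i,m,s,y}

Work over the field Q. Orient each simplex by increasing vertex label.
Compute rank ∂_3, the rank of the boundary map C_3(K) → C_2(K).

n_0=10 n_1=43 n_2=60 n_3=19  [Q]
∂1: piv[bd,bf,bi,bk,bm,bq,bs,bu,by] rk=9  ker:df,di,dk,dm,ds,du,dy,fi,fk,fm,fq,fs,fu,fy,ik,im,iq,is,iu,iy,km,kq,ks,ku,ky,ms,mu,my,qs,qu,qy,su,sy,uy
∂2: piv[bdf,bdi,bdm,bds,bdu,bfi,bfs,bim,bis,bkm,bku,bms,bmu,bqs,bqy,bsy,dfm,dik,diu,diy,dkm,dks,dmy,dsu,dsy,fik,fiq,fiu,fiy,fqy,fuy,ikq,kqu] rk=33  ker:dfi,dfs,dim,dis,dku,dms,dmu,fim,fis,fkm,fks,fms,fmu,ikm,iks,ims,imu,imy,iqy,isu,isy,iuy,kms,kmu,msy,qsy,suy
∂3: piv[bdfs,bdim,bdis,bdms,bdmu,bims,bkmu,dfim,dikm,dimy,disu,disy,dkmu,dmsy,fiks,fiuy,fkms] rk=17  ker:dims,imsy
rk∂_3=17

rank∂_3=17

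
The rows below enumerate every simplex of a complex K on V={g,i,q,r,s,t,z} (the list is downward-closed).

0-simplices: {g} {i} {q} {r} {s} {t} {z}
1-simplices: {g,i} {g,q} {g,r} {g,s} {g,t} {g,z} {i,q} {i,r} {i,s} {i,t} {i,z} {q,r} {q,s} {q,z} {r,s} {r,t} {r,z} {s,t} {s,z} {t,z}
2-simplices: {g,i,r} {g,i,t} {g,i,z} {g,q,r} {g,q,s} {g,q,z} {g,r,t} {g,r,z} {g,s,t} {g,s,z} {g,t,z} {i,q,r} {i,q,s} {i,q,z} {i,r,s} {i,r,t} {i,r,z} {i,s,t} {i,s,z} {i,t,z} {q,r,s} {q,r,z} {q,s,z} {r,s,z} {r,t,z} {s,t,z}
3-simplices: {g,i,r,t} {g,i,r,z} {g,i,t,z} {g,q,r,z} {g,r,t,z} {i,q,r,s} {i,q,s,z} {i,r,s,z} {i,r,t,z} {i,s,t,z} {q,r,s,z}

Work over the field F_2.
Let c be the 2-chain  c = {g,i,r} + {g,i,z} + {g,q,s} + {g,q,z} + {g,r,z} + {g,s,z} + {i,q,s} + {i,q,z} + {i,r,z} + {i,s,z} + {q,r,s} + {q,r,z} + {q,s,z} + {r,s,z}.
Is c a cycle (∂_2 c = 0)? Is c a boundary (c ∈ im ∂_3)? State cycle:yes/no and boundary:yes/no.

cycle:yes boundary:no

n_0=7 n_1=20 n_2=26 n_3=11  [Z2]
∂1: piv[gi,gq,gr,gs,gt,gz] rk=6  ker:iq,ir,is,it,iz,qr,qs,qz,rs,rt,rz,st,sz,tz
∂2: piv[gir,git,giz,gqr,gqs,gqz,grt,grz,gst,gsz,gtz,iqr,iqs,irs] rk=14  ker:iqz,irt,irz,ist,isz,itz,qrs,qrz,qsz,rsz,rtz,stz
∂3: piv[girt,girz,gitz,gqrz,grtz,iqrs,iqsz,irsz,istz,qrsz] rk=10  ker:irtz
∂2c = 0
c vs im∂3: residual ≠ 0 ⇒ not boundary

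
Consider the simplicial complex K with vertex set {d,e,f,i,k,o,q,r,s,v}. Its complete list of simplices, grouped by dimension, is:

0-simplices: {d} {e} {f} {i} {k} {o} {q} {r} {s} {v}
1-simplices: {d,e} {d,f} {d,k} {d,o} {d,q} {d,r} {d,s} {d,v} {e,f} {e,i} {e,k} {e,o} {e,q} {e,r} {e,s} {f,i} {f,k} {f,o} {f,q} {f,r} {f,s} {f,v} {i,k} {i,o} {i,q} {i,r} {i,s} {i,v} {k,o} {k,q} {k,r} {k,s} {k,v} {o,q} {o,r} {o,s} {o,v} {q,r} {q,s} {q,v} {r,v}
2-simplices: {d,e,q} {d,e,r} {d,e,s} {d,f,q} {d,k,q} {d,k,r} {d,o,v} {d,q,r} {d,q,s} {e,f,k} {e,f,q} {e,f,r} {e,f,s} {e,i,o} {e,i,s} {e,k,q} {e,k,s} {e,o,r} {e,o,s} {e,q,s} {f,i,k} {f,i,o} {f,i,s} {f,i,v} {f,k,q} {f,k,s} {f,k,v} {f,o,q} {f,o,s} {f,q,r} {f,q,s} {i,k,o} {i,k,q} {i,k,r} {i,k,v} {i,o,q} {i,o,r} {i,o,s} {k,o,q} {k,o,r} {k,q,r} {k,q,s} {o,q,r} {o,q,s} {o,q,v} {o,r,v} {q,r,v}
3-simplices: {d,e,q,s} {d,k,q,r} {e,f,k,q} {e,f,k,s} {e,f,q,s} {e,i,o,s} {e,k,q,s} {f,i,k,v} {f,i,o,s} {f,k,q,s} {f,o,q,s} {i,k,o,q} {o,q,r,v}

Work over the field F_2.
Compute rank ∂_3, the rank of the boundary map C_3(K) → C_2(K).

n_0=10 n_1=41 n_2=47 n_3=13  [Z2]
∂1: piv[de,df,dk,do,dq,dr,ds,dv,ei] rk=9  ker:ef,ek,eo,eq,er,es,fi,fk,fo,fq,fr,fs,fv,ik,io,iq,ir,is,iv,ko,kq,kr,ks,kv,oq,or,os,ov,qr,qs,qv,rv
∂2: piv[deq,der,des,dfq,dkq,dkr,dov,dqr,dqs,efk,efq,efr,efs,eio,eis,ekq,eks,eor,eos,fik,fio,fis,fiv,fkv,foq,iko,ikq,ikr,oqv,orv] rk=30  ker:eqs,fkq,fks,fos,fqr,fqs,ikv,ioq,ior,ios,koq,kor,kqr,kqs,oqr,oqs,qrv
∂3: piv[deqs,dkqr,efkq,efks,efqs,eios,ekqs,fikv,fios,foqs,ikoq,oqrv] rk=12  ker:fkqs
rk∂_3=12

rank∂_3=12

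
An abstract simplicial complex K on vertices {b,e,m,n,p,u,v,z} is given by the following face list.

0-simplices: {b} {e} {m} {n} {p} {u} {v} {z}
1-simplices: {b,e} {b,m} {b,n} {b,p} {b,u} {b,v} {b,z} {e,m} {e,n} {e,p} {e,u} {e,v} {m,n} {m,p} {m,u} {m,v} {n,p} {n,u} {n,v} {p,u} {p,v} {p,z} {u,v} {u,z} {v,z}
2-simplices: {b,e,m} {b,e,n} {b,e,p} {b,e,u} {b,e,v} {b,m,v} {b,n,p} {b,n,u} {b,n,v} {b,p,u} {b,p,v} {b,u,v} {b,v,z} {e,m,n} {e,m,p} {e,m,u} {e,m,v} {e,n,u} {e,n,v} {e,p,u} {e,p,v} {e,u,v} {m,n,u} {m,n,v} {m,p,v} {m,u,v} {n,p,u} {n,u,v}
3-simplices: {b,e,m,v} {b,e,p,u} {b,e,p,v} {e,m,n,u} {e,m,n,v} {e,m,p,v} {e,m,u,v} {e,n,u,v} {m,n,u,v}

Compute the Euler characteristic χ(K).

χ(K)=2

n_0=8 n_1=25 n_2=28 n_3=9
χ=+8−25+28−9=2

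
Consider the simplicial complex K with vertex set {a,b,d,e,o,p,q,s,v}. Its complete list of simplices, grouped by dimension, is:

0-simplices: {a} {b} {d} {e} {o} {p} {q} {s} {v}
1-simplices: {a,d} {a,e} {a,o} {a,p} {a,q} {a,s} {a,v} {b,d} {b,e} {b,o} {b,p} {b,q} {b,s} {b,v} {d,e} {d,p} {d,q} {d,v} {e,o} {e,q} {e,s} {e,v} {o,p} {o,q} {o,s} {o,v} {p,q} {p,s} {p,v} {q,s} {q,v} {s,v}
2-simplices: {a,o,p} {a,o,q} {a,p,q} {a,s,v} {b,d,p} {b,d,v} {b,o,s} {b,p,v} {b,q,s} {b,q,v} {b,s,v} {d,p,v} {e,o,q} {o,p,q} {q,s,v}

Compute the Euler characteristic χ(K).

n_0=9 n_1=32 n_2=15
χ=+9−32+15=-8

χ(K)=-8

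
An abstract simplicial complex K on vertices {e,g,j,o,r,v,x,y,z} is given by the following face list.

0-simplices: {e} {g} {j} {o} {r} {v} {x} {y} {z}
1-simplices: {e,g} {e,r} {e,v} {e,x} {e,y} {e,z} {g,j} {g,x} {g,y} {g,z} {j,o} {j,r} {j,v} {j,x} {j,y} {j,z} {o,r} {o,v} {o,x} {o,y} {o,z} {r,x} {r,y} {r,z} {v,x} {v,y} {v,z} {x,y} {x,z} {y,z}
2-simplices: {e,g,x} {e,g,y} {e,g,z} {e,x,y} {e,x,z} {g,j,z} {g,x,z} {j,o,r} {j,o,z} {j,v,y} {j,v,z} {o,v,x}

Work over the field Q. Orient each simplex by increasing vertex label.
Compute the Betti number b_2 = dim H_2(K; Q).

n_0=9 n_1=30 n_2=12  [Q]
∂1: piv[eg,er,ev,ex,ey,ez,gj,jo] rk=8  ker:gx,gy,gz,jr,jv,jx,jy,jz,or,ov,ox,oy,oz,rx,ry,rz,vx,vy,vz,xy,xz,yz
∂2: piv[egx,egy,egz,exy,exz,gjz,jor,joz,jvy,jvz,ovx] rk=11  ker:gxz
b_2=(12−11)−0=1

b_2=1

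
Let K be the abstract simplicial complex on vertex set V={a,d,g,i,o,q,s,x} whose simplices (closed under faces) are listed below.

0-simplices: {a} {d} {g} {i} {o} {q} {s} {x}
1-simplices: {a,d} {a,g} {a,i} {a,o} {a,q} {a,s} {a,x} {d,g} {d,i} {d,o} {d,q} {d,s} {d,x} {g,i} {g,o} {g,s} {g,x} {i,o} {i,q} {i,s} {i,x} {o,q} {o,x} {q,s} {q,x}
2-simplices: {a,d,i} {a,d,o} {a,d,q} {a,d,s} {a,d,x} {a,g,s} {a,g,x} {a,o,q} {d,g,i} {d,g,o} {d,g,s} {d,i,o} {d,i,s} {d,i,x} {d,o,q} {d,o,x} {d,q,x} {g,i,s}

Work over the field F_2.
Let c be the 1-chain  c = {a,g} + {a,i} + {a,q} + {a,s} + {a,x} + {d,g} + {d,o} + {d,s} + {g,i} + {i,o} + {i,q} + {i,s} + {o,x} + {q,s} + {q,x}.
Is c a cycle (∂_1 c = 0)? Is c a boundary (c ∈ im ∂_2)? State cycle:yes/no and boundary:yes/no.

cycle:no boundary:no

n_0=8 n_1=25 n_2=18  [Z2]
∂1: piv[ad,ag,ai,ao,aq,as,ax] rk=7  ker:dg,di,do,dq,ds,dx,gi,go,gs,gx,io,iq,is,ix,oq,ox,qs,qx
∂2: piv[adi,ado,adq,ads,adx,ags,agx,aoq,dgi,dgo,dgs,dio,dis,dix,dox,dqx] rk=16  ker:doq,gis
∂1c = {a} + {d} + {g} + {i} + {o} + {x}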